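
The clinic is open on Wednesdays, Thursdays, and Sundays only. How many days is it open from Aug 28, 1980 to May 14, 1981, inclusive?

112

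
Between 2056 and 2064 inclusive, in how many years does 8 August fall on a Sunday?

Day of week of August 8 in each year:
2056: Tue, 2057: Wed, 2058: Thu, 2059: Fri, 2060: Sun ✓, 2061: Mon, 2062: Tue, 2063: Wed, 2064: Fri
Sundays: 2060.

1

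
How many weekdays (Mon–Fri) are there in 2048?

Jan 1, 2048 is a Wednesday.
That's 366 days from start to end, counting both.
366 = 7 × 52 + 2, so there are 52 full weeks plus 2 extra days.
Each full week contributes 5 weekdays (Mon–Fri): 52 × 5 = 260.
The 2 extra days are Wednesday, Thursday — 2 of them qualify.
Total: 260 + 2 = 262.

262 weekdays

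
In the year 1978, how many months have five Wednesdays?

A month has five Wednesdays exactly when Wednesday falls within its first (length − 28) days.
Jan: 31 days, starts Sun → 5 of Sun, Mon, Tue
Feb: 28 days, starts Wed → 5 of (none)
Mar: 31 days, starts Wed → 5 of Wed, Thu, Fri ✓
Apr: 30 days, starts Sat → 5 of Sat, Sun
May: 31 days, starts Mon → 5 of Mon, Tue, Wed ✓
Jun: 30 days, starts Thu → 5 of Thu, Fri
Jul: 31 days, starts Sat → 5 of Sat, Sun, Mon
Aug: 31 days, starts Tue → 5 of Tue, Wed, Thu ✓
Sep: 30 days, starts Fri → 5 of Fri, Sat
Oct: 31 days, starts Sun → 5 of Sun, Mon, Tue
Nov: 30 days, starts Wed → 5 of Wed, Thu ✓
Dec: 31 days, starts Fri → 5 of Fri, Sat, Sun
Months with five Wednesdays: Mar, May, Aug, Nov.

4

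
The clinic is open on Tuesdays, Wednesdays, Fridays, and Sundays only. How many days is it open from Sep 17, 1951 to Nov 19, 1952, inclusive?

Sep 17, 1951 is a Monday.
From Sep 17, 1951 to Nov 19, 1952 is 430 days inclusive.
430 = 7 × 61 + 3, so there are 61 full weeks plus 3 extra days.
Each full week contributes 4 days from the set (Tue, Wed, Fri, Sun): 61 × 4 = 244.
The 3 extra days are Monday, Tuesday, Wednesday — 2 of them qualify.
Total: 244 + 2 = 246.

246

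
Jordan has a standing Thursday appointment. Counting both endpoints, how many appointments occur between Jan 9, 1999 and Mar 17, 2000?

62 Thursdays

Jan 9, 1999 is a Saturday.
From Jan 9, 1999 to Mar 17, 2000 is 434 days inclusive.
434 = 7 × 62, so the span is exactly 62 full weeks.
Each full week contributes one Thursday: 62 so far.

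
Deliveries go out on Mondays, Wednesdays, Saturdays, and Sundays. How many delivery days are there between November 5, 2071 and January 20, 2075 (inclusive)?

November 5, 2071 is a Thursday.
The range spans 1173 days (inclusive of both endpoints).
1173 = 7 × 167 + 4, so there are 167 full weeks plus 4 extra days.
Each full week contributes 4 days from the set (Mon, Wed, Sat, Sun): 167 × 4 = 668.
The 4 extra days are Thu, Fri, Sat, Sun — 2 of them qualify.
Total: 668 + 2 = 670.

670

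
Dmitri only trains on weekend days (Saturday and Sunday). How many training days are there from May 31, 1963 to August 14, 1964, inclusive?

May 31, 1963 is a Friday.
That's 442 days from start to end, counting both.
442 = 7 × 63 + 1, so there are 63 full weeks plus 1 extra day.
Each full week contributes 2 weekend days (Sat, Sun): 63 × 2 = 126.
The 1 extra day is Friday — none qualify.
Total: 126 + 0 = 126.

126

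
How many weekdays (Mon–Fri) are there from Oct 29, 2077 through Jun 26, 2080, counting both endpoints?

Oct 29, 2077 is a Friday.
That's 972 days from start to end, counting both.
972 = 7 × 138 + 6, so there are 138 full weeks plus 6 extra days.
Each full week contributes 5 weekdays (Mon–Fri): 138 × 5 = 690.
The 6 extra days are Friday, Saturday, Sunday, Monday, Tuesday, Wednesday — 4 of them qualify.
Total: 690 + 4 = 694.

694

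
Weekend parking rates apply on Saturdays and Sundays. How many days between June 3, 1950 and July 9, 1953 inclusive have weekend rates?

June 3, 1950 is a Saturday.
The range spans 1133 days (inclusive of both endpoints).
1133 = 7 × 161 + 6, so there are 161 full weeks plus 6 extra days.
Each full week contributes 2 weekend days (Sat, Sun): 161 × 2 = 322.
The 6 extra days are Saturday, Sunday, Monday, Tuesday, Wednesday, Thursday — 2 of them qualify.
Total: 322 + 2 = 324.

324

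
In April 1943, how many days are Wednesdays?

April 1, 1943 is a Thursday.
From April 1, 1943 to April 30, 1943 is 30 days inclusive.
30 = 7 × 4 + 2, so there are 4 full weeks plus 2 extra days.
Each full week contributes one Wednesday: 4 so far.
The 2 extra days are Thu, Fri — none qualify.
Total: 4 + 0 = 4.

4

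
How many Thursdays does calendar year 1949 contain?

1949-01-01 is a Saturday.
The range spans 365 days (inclusive of both endpoints).
365 = 7 × 52 + 1, so there are 52 full weeks plus 1 extra day.
Each full week contributes one Thursday: 52 so far.
The 1 extra day is Saturday — none qualify.
Total: 52 + 0 = 52.

52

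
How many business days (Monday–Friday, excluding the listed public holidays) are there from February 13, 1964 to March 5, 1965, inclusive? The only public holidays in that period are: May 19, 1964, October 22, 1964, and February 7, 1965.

February 13, 1964 is a Thursday.
From February 13, 1964 to March 5, 1965 is 387 days inclusive.
387 = 7 × 55 + 2, so there are 55 full weeks plus 2 extra days.
Each full week contributes 5 weekdays (Mon–Fri): 55 × 5 = 275.
The 2 extra days are Thu, Fri — 2 of them qualify.
Total: 275 + 2 = 277.
Holidays: May 19, 1964 (Tue); October 22, 1964 (Thu); February 7, 1965 (Sun).
2 of the 3 holidays fall on weekdays; the rest are weekends and were already excluded.
Business days: 277 − 2 = 275.

275 business days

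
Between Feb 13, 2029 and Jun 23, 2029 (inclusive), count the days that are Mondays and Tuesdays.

Feb 13, 2029 is a Tuesday.
From Feb 13, 2029 to Jun 23, 2029 is 131 days inclusive.
131 = 7 × 18 + 5, so there are 18 full weeks plus 5 extra days.
Each full week contributes 2 days from the set (Mon, Tue): 18 × 2 = 36.
The 5 extra days are Tuesday, Wednesday, Thursday, Friday, Saturday — 1 of them qualifies.
Total: 36 + 1 = 37.

37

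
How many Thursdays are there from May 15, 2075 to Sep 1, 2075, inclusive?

16 Thursdays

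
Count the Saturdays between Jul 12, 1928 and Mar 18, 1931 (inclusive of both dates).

140

Jul 12, 1928 is a Thursday.
That's 980 days from start to end, counting both.
980 = 7 × 140, so the span is exactly 140 full weeks.
Each full week contributes one Saturday: 140 so far.
Total: 140.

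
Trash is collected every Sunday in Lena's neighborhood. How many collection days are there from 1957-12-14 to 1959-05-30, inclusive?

76 Sundays

1957-12-14 is a Saturday.
The range spans 533 days (inclusive of both endpoints).
533 = 7 × 76 + 1, so there are 76 full weeks plus 1 extra day.
Each full week contributes one Sunday: 76 so far.
The 1 extra day is Sat — none qualify.
Total: 76 + 0 = 76.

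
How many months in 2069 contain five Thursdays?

4

A month has five Thursdays exactly when Thursday falls within its first (length − 28) days.
Jan: 31 days, starts Tue → 5 of Tue, Wed, Thu ✓
Feb: 28 days, starts Fri → 5 of (none)
Mar: 31 days, starts Fri → 5 of Fri, Sat, Sun
Apr: 30 days, starts Mon → 5 of Mon, Tue
May: 31 days, starts Wed → 5 of Wed, Thu, Fri ✓
Jun: 30 days, starts Sat → 5 of Sat, Sun
Jul: 31 days, starts Mon → 5 of Mon, Tue, Wed
Aug: 31 days, starts Thu → 5 of Thu, Fri, Sat ✓
Sep: 30 days, starts Sun → 5 of Sun, Mon
Oct: 31 days, starts Tue → 5 of Tue, Wed, Thu ✓
Nov: 30 days, starts Fri → 5 of Fri, Sat
Dec: 31 days, starts Sun → 5 of Sun, Mon, Tue
Months with five Thursdays: Jan, May, Aug, Oct.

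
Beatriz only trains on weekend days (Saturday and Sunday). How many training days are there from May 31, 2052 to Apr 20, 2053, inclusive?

94

May 31, 2052 is a Friday.
From May 31, 2052 to Apr 20, 2053 is 325 days inclusive.
325 = 7 × 46 + 3, so there are 46 full weeks plus 3 extra days.
Each full week contributes 2 weekend days (Sat, Sun): 46 × 2 = 92.
The 3 extra days are Fri, Sat, Sun — 2 of them qualify.
Total: 92 + 2 = 94.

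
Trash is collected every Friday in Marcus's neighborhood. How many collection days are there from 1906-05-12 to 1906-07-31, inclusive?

11 Fridays

1906-05-12 is a Saturday.
That's 81 days from start to end, counting both.
81 = 7 × 11 + 4, so there are 11 full weeks plus 4 extra days.
Each full week contributes one Friday: 11 so far.
The 4 extra days are Saturday, Sunday, Monday, Tuesday — none qualify.
Total: 11 + 0 = 11.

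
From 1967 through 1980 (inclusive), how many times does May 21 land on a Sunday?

Day of week of May 21 in each year:
1967: Sun ✓, 1968: Tue, 1969: Wed, 1970: Thu, 1971: Fri, 1972: Sun ✓, 1973: Mon, 1974: Tue, 1975: Wed, 1976: Fri, 1977: Sat, 1978: Sun ✓, 1979: Mon, 1980: Wed
Sundays: 1967, 1972, 1978.

3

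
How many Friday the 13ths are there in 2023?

2

The 13th falls on a Friday when the month's 13th has weekday Fri.
Jan 13 is Fri ✓; Feb 13 is Mon; Mar 13 is Mon; Apr 13 is Thu; May 13 is Sat; Jun 13 is Tue; Jul 13 is Thu; Aug 13 is Sun; Sep 13 is Wed; Oct 13 is Fri ✓; Nov 13 is Mon; Dec 13 is Wed.
Friday the 13ths: Jan, Oct.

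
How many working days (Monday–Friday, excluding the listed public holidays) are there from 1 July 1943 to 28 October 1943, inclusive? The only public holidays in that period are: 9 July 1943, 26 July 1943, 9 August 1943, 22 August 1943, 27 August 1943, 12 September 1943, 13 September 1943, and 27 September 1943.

80

1 July 1943 is a Thursday.
From 1 July 1943 to 28 October 1943 is 120 days inclusive.
120 = 7 × 17 + 1, so there are 17 full weeks plus 1 extra day.
Each full week contributes 5 weekdays (Mon–Fri): 17 × 5 = 85.
The 1 extra day is Thu — 1 of them qualifies.
Total: 85 + 1 = 86.
Holidays: 9 July 1943 (Fri); 26 July 1943 (Mon); 9 August 1943 (Mon); 22 August 1943 (Sun); 27 August 1943 (Fri); 12 September 1943 (Sun); 13 September 1943 (Mon); 27 September 1943 (Mon).
6 of the 8 holidays fall on weekdays; the rest are weekends and were already excluded.
Business days: 86 − 6 = 80.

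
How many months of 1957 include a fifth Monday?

4

A month has five Mondays exactly when Monday falls within its first (length − 28) days.
Jan: 31 days, starts Tue → 5 of Tue, Wed, Thu
Feb: 28 days, starts Fri → 5 of (none)
Mar: 31 days, starts Fri → 5 of Fri, Sat, Sun
Apr: 30 days, starts Mon → 5 of Mon, Tue ✓
May: 31 days, starts Wed → 5 of Wed, Thu, Fri
Jun: 30 days, starts Sat → 5 of Sat, Sun
Jul: 31 days, starts Mon → 5 of Mon, Tue, Wed ✓
Aug: 31 days, starts Thu → 5 of Thu, Fri, Sat
Sep: 30 days, starts Sun → 5 of Sun, Mon ✓
Oct: 31 days, starts Tue → 5 of Tue, Wed, Thu
Nov: 30 days, starts Fri → 5 of Fri, Sat
Dec: 31 days, starts Sun → 5 of Sun, Mon, Tue ✓
Months with five Mondays: Apr, Jul, Sep, Dec.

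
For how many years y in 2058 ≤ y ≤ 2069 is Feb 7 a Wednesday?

1

Day of week of February 7 in each year:
2058: Thu, 2059: Fri, 2060: Sat, 2061: Mon, 2062: Tue, 2063: Wed ✓, 2064: Thu, 2065: Sat, 2066: Sun, 2067: Mon, 2068: Tue, 2069: Thu
Wednesdays: 2063.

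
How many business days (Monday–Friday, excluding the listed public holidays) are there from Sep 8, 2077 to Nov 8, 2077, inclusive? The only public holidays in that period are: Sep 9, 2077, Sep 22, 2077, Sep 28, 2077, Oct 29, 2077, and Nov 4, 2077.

Sep 8, 2077 is a Wednesday.
The range spans 62 days (inclusive of both endpoints).
62 = 7 × 8 + 6, so there are 8 full weeks plus 6 extra days.
Each full week contributes 5 weekdays (Mon–Fri): 8 × 5 = 40.
The 6 extra days are Wed, Thu, Fri, Sat, Sun, Mon — 4 of them qualify.
Total: 40 + 4 = 44.
Holidays: Sep 9, 2077 (Thu); Sep 22, 2077 (Wed); Sep 28, 2077 (Tue); Oct 29, 2077 (Fri); Nov 4, 2077 (Thu).
All 5 holidays fall on weekdays, so subtract 5.
Business days: 44 − 5 = 39.

39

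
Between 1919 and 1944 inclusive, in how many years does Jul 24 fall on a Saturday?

4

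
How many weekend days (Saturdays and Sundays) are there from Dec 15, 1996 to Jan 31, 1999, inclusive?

Dec 15, 1996 is a Sunday.
The range spans 778 days (inclusive of both endpoints).
778 = 7 × 111 + 1, so there are 111 full weeks plus 1 extra day.
Each full week contributes 2 weekend days (Sat, Sun): 111 × 2 = 222.
The 1 extra day is Sun — 1 of them qualifies.
Total: 222 + 1 = 223.

223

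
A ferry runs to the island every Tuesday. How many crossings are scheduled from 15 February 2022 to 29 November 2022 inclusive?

42

15 February 2022 is a Tuesday.
That's 288 days from start to end, counting both.
288 = 7 × 41 + 1, so there are 41 full weeks plus 1 extra day.
Each full week contributes one Tuesday: 41 so far.
The 1 extra day is Tue — 1 of them qualifies.
Total: 41 + 1 = 42.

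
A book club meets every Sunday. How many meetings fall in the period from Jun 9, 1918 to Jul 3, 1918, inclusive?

Jun 9, 1918 is a Sunday.
The range spans 25 days (inclusive of both endpoints).
25 = 7 × 3 + 4, so there are 3 full weeks plus 4 extra days.
Each full week contributes one Sunday: 3 so far.
The 4 extra days are Sunday, Monday, Tuesday, Wednesday — 1 of them qualifies.
Total: 3 + 1 = 4.

4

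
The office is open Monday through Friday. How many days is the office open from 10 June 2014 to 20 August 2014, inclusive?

52

10 June 2014 is a Tuesday.
That's 72 days from start to end, counting both.
72 = 7 × 10 + 2, so there are 10 full weeks plus 2 extra days.
Each full week contributes 5 weekdays (Mon–Fri): 10 × 5 = 50.
The 2 extra days are Tue, Wed — 2 of them qualify.
Total: 50 + 2 = 52.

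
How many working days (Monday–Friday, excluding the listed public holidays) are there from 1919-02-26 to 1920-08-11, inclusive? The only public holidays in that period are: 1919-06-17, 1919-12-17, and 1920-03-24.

1919-02-26 is a Wednesday.
From 1919-02-26 to 1920-08-11 is 533 days inclusive.
533 = 7 × 76 + 1, so there are 76 full weeks plus 1 extra day.
Each full week contributes 5 weekdays (Mon–Fri): 76 × 5 = 380.
The 1 extra day is Wed — 1 of them qualifies.
Total: 380 + 1 = 381.
Holidays: 1919-06-17 (Tue); 1919-12-17 (Wed); 1920-03-24 (Wed).
All 3 holidays fall on weekdays, so subtract 3.
Business days: 381 − 3 = 378.

378 working days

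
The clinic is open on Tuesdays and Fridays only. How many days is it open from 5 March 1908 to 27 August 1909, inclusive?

155

5 March 1908 is a Thursday.
From 5 March 1908 to 27 August 1909 is 541 days inclusive.
541 = 7 × 77 + 2, so there are 77 full weeks plus 2 extra days.
Each full week contributes 2 days from the set (Tue, Fri): 77 × 2 = 154.
The 2 extra days are Thursday, Friday — 1 of them qualifies.
Total: 154 + 1 = 155.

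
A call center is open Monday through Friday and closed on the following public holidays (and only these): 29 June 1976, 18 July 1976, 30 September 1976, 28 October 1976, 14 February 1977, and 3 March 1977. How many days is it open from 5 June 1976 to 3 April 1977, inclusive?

210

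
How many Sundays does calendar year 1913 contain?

52

1913-01-01 is a Wednesday.
That's 365 days from start to end, counting both.
365 = 7 × 52 + 1, so there are 52 full weeks plus 1 extra day.
Each full week contributes one Sunday: 52 so far.
The 1 extra day is Wednesday — none qualify.
Total: 52 + 0 = 52.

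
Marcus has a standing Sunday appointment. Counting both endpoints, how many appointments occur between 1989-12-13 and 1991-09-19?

1989-12-13 is a Wednesday.
From 1989-12-13 to 1991-09-19 is 646 days inclusive.
646 = 7 × 92 + 2, so there are 92 full weeks plus 2 extra days.
Each full week contributes one Sunday: 92 so far.
The 2 extra days are Wed, Thu — none qualify.
Total: 92 + 0 = 92.

92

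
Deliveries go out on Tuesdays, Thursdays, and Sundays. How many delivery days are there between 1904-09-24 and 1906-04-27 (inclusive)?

249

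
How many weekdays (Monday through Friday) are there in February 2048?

February 1, 2048 is a Saturday.
That's 29 days from start to end, counting both.
29 = 7 × 4 + 1, so there are 4 full weeks plus 1 extra day.
Each full week contributes 5 weekdays (Mon–Fri): 4 × 5 = 20.
The 1 extra day is Sat — none qualify.
Total: 20 + 0 = 20.

20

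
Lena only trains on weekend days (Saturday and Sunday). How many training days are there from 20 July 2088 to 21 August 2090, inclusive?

20 July 2088 is a Tuesday.
The range spans 763 days (inclusive of both endpoints).
763 = 7 × 109, so the span is exactly 109 full weeks.
Each full week contributes 2 weekend days (Sat, Sun): 109 × 2 = 218.
Total: 218.

218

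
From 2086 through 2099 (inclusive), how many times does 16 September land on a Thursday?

Day of week of September 16 in each year:
2086: Mon, 2087: Tue, 2088: Thu ✓, 2089: Fri, 2090: Sat, 2091: Sun, 2092: Tue, 2093: Wed, 2094: Thu ✓, 2095: Fri, 2096: Sun, 2097: Mon, 2098: Tue, 2099: Wed
Thursdays: 2088, 2094.

2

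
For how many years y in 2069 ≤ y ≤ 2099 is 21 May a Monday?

Day of week of May 21 in each year:
2069: Tue, 2070: Wed, 2071: Thu, 2072: Sat, 2073: Sun, 2074: Mon ✓, 2075: Tue, 2076: Thu, 2077: Fri, 2078: Sat, 2079: Sun, 2080: Tue, 2081: Wed, 2082: Thu, 2083: Fri, 2084: Sun, 2085: Mon ✓, 2086: Tue, 2087: Wed, 2088: Fri, 2089: Sat, 2090: Sun, 2091: Mon ✓, 2092: Wed, 2093: Thu, 2094: Fri, 2095: Sat, 2096: Mon ✓, 2097: Tue, 2098: Wed, 2099: Thu
Mondays: 2074, 2085, 2091, 2096.

4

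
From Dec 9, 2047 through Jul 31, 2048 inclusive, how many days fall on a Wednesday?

34

Dec 9, 2047 is a Monday.
The range spans 236 days (inclusive of both endpoints).
236 = 7 × 33 + 5, so there are 33 full weeks plus 5 extra days.
Each full week contributes one Wednesday: 33 so far.
The 5 extra days are Monday, Tuesday, Wednesday, Thursday, Friday — 1 of them qualifies.
Total: 33 + 1 = 34.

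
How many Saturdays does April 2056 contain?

5

April 1, 2056 is a Saturday.
The range spans 30 days (inclusive of both endpoints).
30 = 7 × 4 + 2, so there are 4 full weeks plus 2 extra days.
Each full week contributes one Saturday: 4 so far.
The 2 extra days are Saturday, Sunday — 1 of them qualifies.
Total: 4 + 1 = 5.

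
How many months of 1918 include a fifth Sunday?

4

A month has five Sundays exactly when Sunday falls within its first (length − 28) days.
Jan: 31 days, starts Tue → 5 of Tue, Wed, Thu
Feb: 28 days, starts Fri → 5 of (none)
Mar: 31 days, starts Fri → 5 of Fri, Sat, Sun ✓
Apr: 30 days, starts Mon → 5 of Mon, Tue
May: 31 days, starts Wed → 5 of Wed, Thu, Fri
Jun: 30 days, starts Sat → 5 of Sat, Sun ✓
Jul: 31 days, starts Mon → 5 of Mon, Tue, Wed
Aug: 31 days, starts Thu → 5 of Thu, Fri, Sat
Sep: 30 days, starts Sun → 5 of Sun, Mon ✓
Oct: 31 days, starts Tue → 5 of Tue, Wed, Thu
Nov: 30 days, starts Fri → 5 of Fri, Sat
Dec: 31 days, starts Sun → 5 of Sun, Mon, Tue ✓
Months with five Sundays: Mar, Jun, Sep, Dec.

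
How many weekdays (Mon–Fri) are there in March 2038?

March 1, 2038 is a Monday.
The range spans 31 days (inclusive of both endpoints).
31 = 7 × 4 + 3, so there are 4 full weeks plus 3 extra days.
Each full week contributes 5 weekdays (Mon–Fri): 4 × 5 = 20.
The 3 extra days are Monday, Tuesday, Wednesday — 3 of them qualify.
Total: 20 + 3 = 23.

23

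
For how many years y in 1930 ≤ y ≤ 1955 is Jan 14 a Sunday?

Day of week of January 14 in each year:
1930: Tue, 1931: Wed, 1932: Thu, 1933: Sat, 1934: Sun ✓, 1935: Mon, 1936: Tue, 1937: Thu, 1938: Fri, 1939: Sat, 1940: Sun ✓, 1941: Tue, 1942: Wed, 1943: Thu, 1944: Fri, 1945: Sun ✓, 1946: Mon, 1947: Tue, 1948: Wed, 1949: Fri, 1950: Sat, 1951: Sun ✓, 1952: Mon, 1953: Wed, 1954: Thu, 1955: Fri
Sundays: 1934, 1940, 1945, 1951.

4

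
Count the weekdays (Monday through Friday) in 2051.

260 weekdays

2051-01-01 is a Sunday.
From 2051-01-01 to 2051-12-31 is 365 days inclusive.
365 = 7 × 52 + 1, so there are 52 full weeks plus 1 extra day.
Each full week contributes 5 weekdays (Mon–Fri): 52 × 5 = 260.
The 1 extra day is Sunday — none qualify.
Total: 260 + 0 = 260.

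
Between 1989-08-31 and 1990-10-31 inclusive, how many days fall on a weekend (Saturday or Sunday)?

122

1989-08-31 is a Thursday.
The range spans 427 days (inclusive of both endpoints).
427 = 7 × 61, so the span is exactly 61 full weeks.
Each full week contributes 2 weekend days (Sat, Sun): 61 × 2 = 122.
Total: 122.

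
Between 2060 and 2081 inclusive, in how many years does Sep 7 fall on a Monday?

3

Day of week of September 7 in each year:
2060: Tue, 2061: Wed, 2062: Thu, 2063: Fri, 2064: Sun, 2065: Mon ✓, 2066: Tue, 2067: Wed, 2068: Fri, 2069: Sat, 2070: Sun, 2071: Mon ✓, 2072: Wed, 2073: Thu, 2074: Fri, 2075: Sat, 2076: Mon ✓, 2077: Tue, 2078: Wed, 2079: Thu, 2080: Sat, 2081: Sun
Mondays: 2065, 2071, 2076.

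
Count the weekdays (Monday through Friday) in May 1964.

1 May 1964 is a Friday.
The range spans 31 days (inclusive of both endpoints).
31 = 7 × 4 + 3, so there are 4 full weeks plus 3 extra days.
Each full week contributes 5 weekdays (Mon–Fri): 4 × 5 = 20.
The 3 extra days are Fri, Sat, Sun — 1 of them qualifies.
Total: 20 + 1 = 21.

21 weekdays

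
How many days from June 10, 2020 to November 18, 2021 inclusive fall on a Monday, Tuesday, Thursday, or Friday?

301

June 10, 2020 is a Wednesday.
The range spans 527 days (inclusive of both endpoints).
527 = 7 × 75 + 2, so there are 75 full weeks plus 2 extra days.
Each full week contributes 4 days from the set (Mon, Tue, Thu, Fri): 75 × 4 = 300.
The 2 extra days are Wed, Thu — 1 of them qualifies.
Total: 300 + 1 = 301.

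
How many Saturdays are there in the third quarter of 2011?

Jul 1, 2011 is a Friday.
The range spans 92 days (inclusive of both endpoints).
92 = 7 × 13 + 1, so there are 13 full weeks plus 1 extra day.
Each full week contributes one Saturday: 13 so far.
The 1 extra day is Friday — none qualify.
Total: 13 + 0 = 13.

13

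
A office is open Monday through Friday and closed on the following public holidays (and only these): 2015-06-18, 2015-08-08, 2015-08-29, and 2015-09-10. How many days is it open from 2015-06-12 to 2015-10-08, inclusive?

2015-06-12 is a Friday.
The range spans 119 days (inclusive of both endpoints).
119 = 7 × 17, so the span is exactly 17 full weeks.
Each full week contributes 5 weekdays (Mon–Fri): 17 × 5 = 85.
Holidays: 2015-06-18 (Thu); 2015-08-08 (Sat); 2015-08-29 (Sat); 2015-09-10 (Thu).
2 of the 4 holidays fall on weekdays; the rest are weekends and were already excluded.
Business days: 85 − 2 = 83.

83 business days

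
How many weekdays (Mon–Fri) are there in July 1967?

21

Jul 1, 1967 is a Saturday.
From Jul 1, 1967 to Jul 31, 1967 is 31 days inclusive.
31 = 7 × 4 + 3, so there are 4 full weeks plus 3 extra days.
Each full week contributes 5 weekdays (Mon–Fri): 4 × 5 = 20.
The 3 extra days are Saturday, Sunday, Monday — 1 of them qualifies.
Total: 20 + 1 = 21.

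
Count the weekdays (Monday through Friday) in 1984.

261

Jan 1, 1984 is a Sunday.
That's 366 days from start to end, counting both.
366 = 7 × 52 + 2, so there are 52 full weeks plus 2 extra days.
Each full week contributes 5 weekdays (Mon–Fri): 52 × 5 = 260.
The 2 extra days are Sun, Mon — 1 of them qualifies.
Total: 260 + 1 = 261.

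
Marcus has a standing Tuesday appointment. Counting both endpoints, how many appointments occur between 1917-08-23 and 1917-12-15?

1917-08-23 is a Thursday.
The range spans 115 days (inclusive of both endpoints).
115 = 7 × 16 + 3, so there are 16 full weeks plus 3 extra days.
Each full week contributes one Tuesday: 16 so far.
The 3 extra days are Thu, Fri, Sat — none qualify.
Total: 16 + 0 = 16.

16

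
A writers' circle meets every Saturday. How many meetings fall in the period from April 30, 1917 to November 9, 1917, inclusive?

April 30, 1917 is a Monday.
From April 30, 1917 to November 9, 1917 is 194 days inclusive.
194 = 7 × 27 + 5, so there are 27 full weeks plus 5 extra days.
Each full week contributes one Saturday: 27 so far.
The 5 extra days are Monday, Tuesday, Wednesday, Thursday, Friday — none qualify.
Total: 27 + 0 = 27.

27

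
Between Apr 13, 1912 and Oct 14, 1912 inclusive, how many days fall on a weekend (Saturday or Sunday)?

54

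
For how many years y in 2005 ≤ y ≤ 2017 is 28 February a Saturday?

2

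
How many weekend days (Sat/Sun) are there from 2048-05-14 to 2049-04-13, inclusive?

2048-05-14 is a Thursday.
From 2048-05-14 to 2049-04-13 is 335 days inclusive.
335 = 7 × 47 + 6, so there are 47 full weeks plus 6 extra days.
Each full week contributes 2 weekend days (Sat, Sun): 47 × 2 = 94.
The 6 extra days are Thu, Fri, Sat, Sun, Mon, Tue — 2 of them qualify.
Total: 94 + 2 = 96.

96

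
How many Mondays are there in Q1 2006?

Jan 1, 2006 is a Sunday.
The range spans 90 days (inclusive of both endpoints).
90 = 7 × 12 + 6, so there are 12 full weeks plus 6 extra days.
Each full week contributes one Monday: 12 so far.
The 6 extra days are Sunday, Monday, Tuesday, Wednesday, Thursday, Friday — 1 of them qualifies.
Total: 12 + 1 = 13.

13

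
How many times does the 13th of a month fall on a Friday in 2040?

3

The 13th falls on a Friday when the month's 13th has weekday Fri.
Jan 13 is Fri ✓; Feb 13 is Mon; Mar 13 is Tue; Apr 13 is Fri ✓; May 13 is Sun; Jun 13 is Wed; Jul 13 is Fri ✓; Aug 13 is Mon; Sep 13 is Thu; Oct 13 is Sat; Nov 13 is Tue; Dec 13 is Thu.
Friday the 13ths: Jan, Apr, Jul.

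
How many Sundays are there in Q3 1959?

1959-07-01 is a Wednesday.
The range spans 92 days (inclusive of both endpoints).
92 = 7 × 13 + 1, so there are 13 full weeks plus 1 extra day.
Each full week contributes one Sunday: 13 so far.
The 1 extra day is Wed — none qualify.
Total: 13 + 0 = 13.

13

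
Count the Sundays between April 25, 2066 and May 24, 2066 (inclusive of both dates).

5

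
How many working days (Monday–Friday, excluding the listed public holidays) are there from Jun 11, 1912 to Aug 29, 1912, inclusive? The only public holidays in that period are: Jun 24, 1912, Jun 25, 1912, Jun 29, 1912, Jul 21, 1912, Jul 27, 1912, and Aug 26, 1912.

Jun 11, 1912 is a Tuesday.
That's 80 days from start to end, counting both.
80 = 7 × 11 + 3, so there are 11 full weeks plus 3 extra days.
Each full week contributes 5 weekdays (Mon–Fri): 11 × 5 = 55.
The 3 extra days are Tuesday, Wednesday, Thursday — 3 of them qualify.
Total: 55 + 3 = 58.
Holidays: Jun 24, 1912 (Mon); Jun 25, 1912 (Tue); Jun 29, 1912 (Sat); Jul 21, 1912 (Sun); Jul 27, 1912 (Sat); Aug 26, 1912 (Mon).
3 of the 6 holidays fall on weekdays; the rest are weekends and were already excluded.
Business days: 58 − 3 = 55.

55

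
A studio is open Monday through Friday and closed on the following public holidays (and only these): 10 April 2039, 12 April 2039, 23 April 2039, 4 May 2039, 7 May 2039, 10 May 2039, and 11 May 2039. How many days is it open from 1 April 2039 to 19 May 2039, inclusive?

31 business days

1 April 2039 is a Friday.
The range spans 49 days (inclusive of both endpoints).
49 = 7 × 7, so the span is exactly 7 full weeks.
Each full week contributes 5 weekdays (Mon–Fri): 7 × 5 = 35.
Holidays: 10 April 2039 (Sun); 12 April 2039 (Tue); 23 April 2039 (Sat); 4 May 2039 (Wed); 7 May 2039 (Sat); 10 May 2039 (Tue); 11 May 2039 (Wed).
4 of the 7 holidays fall on weekdays; the rest are weekends and were already excluded.
Business days: 35 − 4 = 31.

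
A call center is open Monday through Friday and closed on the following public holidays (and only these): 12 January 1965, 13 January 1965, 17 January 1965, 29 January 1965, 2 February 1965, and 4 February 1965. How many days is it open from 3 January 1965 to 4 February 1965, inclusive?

3 January 1965 is a Sunday.
The range spans 33 days (inclusive of both endpoints).
33 = 7 × 4 + 5, so there are 4 full weeks plus 5 extra days.
Each full week contributes 5 weekdays (Mon–Fri): 4 × 5 = 20.
The 5 extra days are Sunday, Monday, Tuesday, Wednesday, Thursday — 4 of them qualify.
Total: 20 + 4 = 24.
Holidays: 12 January 1965 (Tue); 13 January 1965 (Wed); 17 January 1965 (Sun); 29 January 1965 (Fri); 2 February 1965 (Tue); 4 February 1965 (Thu).
5 of the 6 holidays fall on weekdays; the rest are weekends and were already excluded.
Business days: 24 − 5 = 19.

19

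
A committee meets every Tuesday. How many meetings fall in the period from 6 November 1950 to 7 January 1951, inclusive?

9

6 November 1950 is a Monday.
From 6 November 1950 to 7 January 1951 is 63 days inclusive.
63 = 7 × 9, so the span is exactly 9 full weeks.
Each full week contributes one Tuesday: 9 so far.
Total: 9.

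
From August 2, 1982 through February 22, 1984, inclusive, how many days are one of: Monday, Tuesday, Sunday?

245

August 2, 1982 is a Monday.
That's 570 days from start to end, counting both.
570 = 7 × 81 + 3, so there are 81 full weeks plus 3 extra days.
Each full week contributes 3 days from the set (Mon, Tue, Sun): 81 × 3 = 243.
The 3 extra days are Monday, Tuesday, Wednesday — 2 of them qualify.
Total: 243 + 2 = 245.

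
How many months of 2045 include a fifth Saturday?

A month has five Saturdays exactly when Saturday falls within its first (length − 28) days.
Jan: 31 days, starts Sun → 5 of Sun, Mon, Tue
Feb: 28 days, starts Wed → 5 of (none)
Mar: 31 days, starts Wed → 5 of Wed, Thu, Fri
Apr: 30 days, starts Sat → 5 of Sat, Sun ✓
May: 31 days, starts Mon → 5 of Mon, Tue, Wed
Jun: 30 days, starts Thu → 5 of Thu, Fri
Jul: 31 days, starts Sat → 5 of Sat, Sun, Mon ✓
Aug: 31 days, starts Tue → 5 of Tue, Wed, Thu
Sep: 30 days, starts Fri → 5 of Fri, Sat ✓
Oct: 31 days, starts Sun → 5 of Sun, Mon, Tue
Nov: 30 days, starts Wed → 5 of Wed, Thu
Dec: 31 days, starts Fri → 5 of Fri, Sat, Sun ✓
Months with five Saturdays: Apr, Jul, Sep, Dec.

4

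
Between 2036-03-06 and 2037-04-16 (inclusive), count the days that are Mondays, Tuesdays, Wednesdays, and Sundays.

2036-03-06 is a Thursday.
From 2036-03-06 to 2037-04-16 is 407 days inclusive.
407 = 7 × 58 + 1, so there are 58 full weeks plus 1 extra day.
Each full week contributes 4 days from the set (Mon, Tue, Wed, Sun): 58 × 4 = 232.
The 1 extra day is Thu — none qualify.
Total: 232 + 0 = 232.

232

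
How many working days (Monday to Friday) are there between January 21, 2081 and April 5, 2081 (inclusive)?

54

January 21, 2081 is a Tuesday.
From January 21, 2081 to April 5, 2081 is 75 days inclusive.
75 = 7 × 10 + 5, so there are 10 full weeks plus 5 extra days.
Each full week contributes 5 weekdays (Mon–Fri): 10 × 5 = 50.
The 5 extra days are Tuesday, Wednesday, Thursday, Friday, Saturday — 4 of them qualify.
Total: 50 + 4 = 54.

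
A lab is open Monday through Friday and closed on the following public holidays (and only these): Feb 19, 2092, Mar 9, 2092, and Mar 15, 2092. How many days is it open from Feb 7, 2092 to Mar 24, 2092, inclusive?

32

Feb 7, 2092 is a Thursday.
From Feb 7, 2092 to Mar 24, 2092 is 47 days inclusive.
47 = 7 × 6 + 5, so there are 6 full weeks plus 5 extra days.
Each full week contributes 5 weekdays (Mon–Fri): 6 × 5 = 30.
The 5 extra days are Thursday, Friday, Saturday, Sunday, Monday — 3 of them qualify.
Total: 30 + 3 = 33.
Holidays: Feb 19, 2092 (Tue); Mar 9, 2092 (Sun); Mar 15, 2092 (Sat).
1 of the 3 holidays fall on weekdays; the rest are weekends and were already excluded.
Business days: 33 − 1 = 32.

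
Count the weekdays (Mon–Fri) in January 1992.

23 weekdays

January 1, 1992 is a Wednesday.
That's 31 days from start to end, counting both.
31 = 7 × 4 + 3, so there are 4 full weeks plus 3 extra days.
Each full week contributes 5 weekdays (Mon–Fri): 4 × 5 = 20.
The 3 extra days are Wed, Thu, Fri — 3 of them qualify.
Total: 20 + 3 = 23.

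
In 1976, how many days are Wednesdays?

52

January 1, 1976 is a Thursday.
The range spans 366 days (inclusive of both endpoints).
366 = 7 × 52 + 2, so there are 52 full weeks plus 2 extra days.
Each full week contributes one Wednesday: 52 so far.
The 2 extra days are Thu, Fri — none qualify.
Total: 52 + 0 = 52.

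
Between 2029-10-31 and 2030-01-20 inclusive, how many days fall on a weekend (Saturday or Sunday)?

24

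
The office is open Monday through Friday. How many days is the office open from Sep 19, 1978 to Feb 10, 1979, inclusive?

104

Sep 19, 1978 is a Tuesday.
The range spans 145 days (inclusive of both endpoints).
145 = 7 × 20 + 5, so there are 20 full weeks plus 5 extra days.
Each full week contributes 5 weekdays (Mon–Fri): 20 × 5 = 100.
The 5 extra days are Tuesday, Wednesday, Thursday, Friday, Saturday — 4 of them qualify.
Total: 100 + 4 = 104.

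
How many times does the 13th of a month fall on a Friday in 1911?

The 13th falls on a Friday when the month's 13th has weekday Fri.
Jan 13 is Fri ✓; Feb 13 is Mon; Mar 13 is Mon; Apr 13 is Thu; May 13 is Sat; Jun 13 is Tue; Jul 13 is Thu; Aug 13 is Sun; Sep 13 is Wed; Oct 13 is Fri ✓; Nov 13 is Mon; Dec 13 is Wed.
Friday the 13ths: Jan, Oct.

2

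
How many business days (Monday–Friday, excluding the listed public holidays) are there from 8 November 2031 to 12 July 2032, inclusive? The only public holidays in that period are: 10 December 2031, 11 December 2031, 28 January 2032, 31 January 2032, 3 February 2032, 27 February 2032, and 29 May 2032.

8 November 2031 is a Saturday.
The range spans 248 days (inclusive of both endpoints).
248 = 7 × 35 + 3, so there are 35 full weeks plus 3 extra days.
Each full week contributes 5 weekdays (Mon–Fri): 35 × 5 = 175.
The 3 extra days are Saturday, Sunday, Monday — 1 of them qualifies.
Total: 175 + 1 = 176.
Holidays: 10 December 2031 (Wed); 11 December 2031 (Thu); 28 January 2032 (Wed); 31 January 2032 (Sat); 3 February 2032 (Tue); 27 February 2032 (Fri); 29 May 2032 (Sat).
5 of the 7 holidays fall on weekdays; the rest are weekends and were already excluded.
Business days: 176 − 5 = 171.

171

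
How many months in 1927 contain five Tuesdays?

A month has five Tuesdays exactly when Tuesday falls within its first (length − 28) days.
Jan: 31 days, starts Sat → 5 of Sat, Sun, Mon
Feb: 28 days, starts Tue → 5 of (none)
Mar: 31 days, starts Tue → 5 of Tue, Wed, Thu ✓
Apr: 30 days, starts Fri → 5 of Fri, Sat
May: 31 days, starts Sun → 5 of Sun, Mon, Tue ✓
Jun: 30 days, starts Wed → 5 of Wed, Thu
Jul: 31 days, starts Fri → 5 of Fri, Sat, Sun
Aug: 31 days, starts Mon → 5 of Mon, Tue, Wed ✓
Sep: 30 days, starts Thu → 5 of Thu, Fri
Oct: 31 days, starts Sat → 5 of Sat, Sun, Mon
Nov: 30 days, starts Tue → 5 of Tue, Wed ✓
Dec: 31 days, starts Thu → 5 of Thu, Fri, Sat
Months with five Tuesdays: Mar, May, Aug, Nov.

4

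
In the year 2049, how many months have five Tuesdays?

A month has five Tuesdays exactly when Tuesday falls within its first (length − 28) days.
Jan: 31 days, starts Fri → 5 of Fri, Sat, Sun
Feb: 28 days, starts Mon → 5 of (none)
Mar: 31 days, starts Mon → 5 of Mon, Tue, Wed ✓
Apr: 30 days, starts Thu → 5 of Thu, Fri
May: 31 days, starts Sat → 5 of Sat, Sun, Mon
Jun: 30 days, starts Tue → 5 of Tue, Wed ✓
Jul: 31 days, starts Thu → 5 of Thu, Fri, Sat
Aug: 31 days, starts Sun → 5 of Sun, Mon, Tue ✓
Sep: 30 days, starts Wed → 5 of Wed, Thu
Oct: 31 days, starts Fri → 5 of Fri, Sat, Sun
Nov: 30 days, starts Mon → 5 of Mon, Tue ✓
Dec: 31 days, starts Wed → 5 of Wed, Thu, Fri
Months with five Tuesdays: Mar, Jun, Aug, Nov.

4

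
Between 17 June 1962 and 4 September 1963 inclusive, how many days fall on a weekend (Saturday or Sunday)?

17 June 1962 is a Sunday.
That's 445 days from start to end, counting both.
445 = 7 × 63 + 4, so there are 63 full weeks plus 4 extra days.
Each full week contributes 2 weekend days (Sat, Sun): 63 × 2 = 126.
The 4 extra days are Sunday, Monday, Tuesday, Wednesday — 1 of them qualifies.
Total: 126 + 1 = 127.

127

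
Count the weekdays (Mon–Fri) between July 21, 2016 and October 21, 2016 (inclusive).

67 weekdays

July 21, 2016 is a Thursday.
That's 93 days from start to end, counting both.
93 = 7 × 13 + 2, so there are 13 full weeks plus 2 extra days.
Each full week contributes 5 weekdays (Mon–Fri): 13 × 5 = 65.
The 2 extra days are Thursday, Friday — 2 of them qualify.
Total: 65 + 2 = 67.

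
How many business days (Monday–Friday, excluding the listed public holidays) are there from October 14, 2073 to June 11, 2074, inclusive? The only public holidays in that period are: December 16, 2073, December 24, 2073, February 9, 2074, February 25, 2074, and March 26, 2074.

October 14, 2073 is a Saturday.
That's 241 days from start to end, counting both.
241 = 7 × 34 + 3, so there are 34 full weeks plus 3 extra days.
Each full week contributes 5 weekdays (Mon–Fri): 34 × 5 = 170.
The 3 extra days are Sat, Sun, Mon — 1 of them qualifies.
Total: 170 + 1 = 171.
Holidays: December 16, 2073 (Sat); December 24, 2073 (Sun); February 9, 2074 (Fri); February 25, 2074 (Sun); March 26, 2074 (Mon).
2 of the 5 holidays fall on weekdays; the rest are weekends and were already excluded.
Business days: 171 − 2 = 169.

169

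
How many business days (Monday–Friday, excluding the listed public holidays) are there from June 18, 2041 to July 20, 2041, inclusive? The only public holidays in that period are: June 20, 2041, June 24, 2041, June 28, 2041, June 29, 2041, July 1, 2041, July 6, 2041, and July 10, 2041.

June 18, 2041 is a Tuesday.
The range spans 33 days (inclusive of both endpoints).
33 = 7 × 4 + 5, so there are 4 full weeks plus 5 extra days.
Each full week contributes 5 weekdays (Mon–Fri): 4 × 5 = 20.
The 5 extra days are Tue, Wed, Thu, Fri, Sat — 4 of them qualify.
Total: 20 + 4 = 24.
Holidays: June 20, 2041 (Thu); June 24, 2041 (Mon); June 28, 2041 (Fri); June 29, 2041 (Sat); July 1, 2041 (Mon); July 6, 2041 (Sat); July 10, 2041 (Wed).
5 of the 7 holidays fall on weekdays; the rest are weekends and were already excluded.
Business days: 24 − 5 = 19.

19 business days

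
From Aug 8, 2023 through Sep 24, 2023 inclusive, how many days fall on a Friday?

7

Aug 8, 2023 is a Tuesday.
From Aug 8, 2023 to Sep 24, 2023 is 48 days inclusive.
48 = 7 × 6 + 6, so there are 6 full weeks plus 6 extra days.
Each full week contributes one Friday: 6 so far.
The 6 extra days are Tue, Wed, Thu, Fri, Sat, Sun — 1 of them qualifies.
Total: 6 + 1 = 7.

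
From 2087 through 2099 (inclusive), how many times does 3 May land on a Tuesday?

2

Day of week of May 3 in each year:
2087: Sat, 2088: Mon, 2089: Tue ✓, 2090: Wed, 2091: Thu, 2092: Sat, 2093: Sun, 2094: Mon, 2095: Tue ✓, 2096: Thu, 2097: Fri, 2098: Sat, 2099: Sun
Tuesdays: 2089, 2095.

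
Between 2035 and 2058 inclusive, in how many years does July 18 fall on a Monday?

Day of week of July 18 in each year:
2035: Wed, 2036: Fri, 2037: Sat, 2038: Sun, 2039: Mon ✓, 2040: Wed, 2041: Thu, 2042: Fri, 2043: Sat, 2044: Mon ✓, 2045: Tue, 2046: Wed, 2047: Thu, 2048: Sat, 2049: Sun, 2050: Mon ✓, 2051: Tue, 2052: Thu, 2053: Fri, 2054: Sat, 2055: Sun, 2056: Tue, 2057: Wed, 2058: Thu
Mondays: 2039, 2044, 2050.

3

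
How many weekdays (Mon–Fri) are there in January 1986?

January 1, 1986 is a Wednesday.
From January 1, 1986 to January 31, 1986 is 31 days inclusive.
31 = 7 × 4 + 3, so there are 4 full weeks plus 3 extra days.
Each full week contributes 5 weekdays (Mon–Fri): 4 × 5 = 20.
The 3 extra days are Wednesday, Thursday, Friday — 3 of them qualify.
Total: 20 + 3 = 23.

23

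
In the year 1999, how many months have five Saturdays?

4

A month has five Saturdays exactly when Saturday falls within its first (length − 28) days.
Jan: 31 days, starts Fri → 5 of Fri, Sat, Sun ✓
Feb: 28 days, starts Mon → 5 of (none)
Mar: 31 days, starts Mon → 5 of Mon, Tue, Wed
Apr: 30 days, starts Thu → 5 of Thu, Fri
May: 31 days, starts Sat → 5 of Sat, Sun, Mon ✓
Jun: 30 days, starts Tue → 5 of Tue, Wed
Jul: 31 days, starts Thu → 5 of Thu, Fri, Sat ✓
Aug: 31 days, starts Sun → 5 of Sun, Mon, Tue
Sep: 30 days, starts Wed → 5 of Wed, Thu
Oct: 31 days, starts Fri → 5 of Fri, Sat, Sun ✓
Nov: 30 days, starts Mon → 5 of Mon, Tue
Dec: 31 days, starts Wed → 5 of Wed, Thu, Fri
Months with five Saturdays: Jan, May, Jul, Oct.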